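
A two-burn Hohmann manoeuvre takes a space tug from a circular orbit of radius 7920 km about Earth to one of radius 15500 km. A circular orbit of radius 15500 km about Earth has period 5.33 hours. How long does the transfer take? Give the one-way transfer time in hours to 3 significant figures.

t = 1.75 hours

From Kepler's third law T² = 4π²r³/μ at r = 15500 km, T = 5.33 hours = 5.33 × 3600 s = 19188 s: μ = 4π²r³/T² = 3.99296×10^5 km³/s².
Semi-major axis of the transfer orbit: a_t = (7920 + 15500)/2 = 11710 km.
Half the transfer-orbit period gives t = π√(a_t³/μ) = 6300 s.
Converting: 6300 s ÷ 3600 s/hour = 1.75 hours.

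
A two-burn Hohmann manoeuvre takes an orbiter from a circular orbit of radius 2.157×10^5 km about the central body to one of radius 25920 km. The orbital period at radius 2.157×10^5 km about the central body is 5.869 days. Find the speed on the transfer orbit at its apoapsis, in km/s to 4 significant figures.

From Kepler's third law T² = 4π²r³/μ at r = 2.157×10^5 km, T = 5.869 days = 5.869 × 86400 s = 5.070816×10^5 s: μ = 4π²r³/T² = 1.54083×10^6 km³/s².
Semi-major axis of the transfer orbit: a_t = (2.157×10^5 + 25920)/2 = 1.2081×10^5 km.
The apoapsis of the transfer ellipse is at r = 2.157×10^5 km.
Vis-viva: v = √[μ(2/r − 1/a_t)] = √[1.54083×10^6 × (2/2.157×10^5 − 1/1.2081×10^5)] = 1.238 km/s.

v = 1.238 km/s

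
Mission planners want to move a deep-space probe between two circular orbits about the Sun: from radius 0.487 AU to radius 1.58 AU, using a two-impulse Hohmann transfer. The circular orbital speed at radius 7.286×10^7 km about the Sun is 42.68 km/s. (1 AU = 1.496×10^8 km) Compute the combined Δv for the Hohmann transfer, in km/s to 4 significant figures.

Δv = 17.52 km/s

From the circular-orbit relation v² = μ/r at r = 7.286×10^7 km: μ = v²r = (42.68)² × 7.286×10^7 = 1.32720×10^11 km³/s².
In km: r₁ = 0.487 × 1.496×10^8 = 7.28552×10^7 km; r₂ = 1.58 × 1.496×10^8 = 2.36368×10^8 km.
Semi-major axis of the transfer orbit: a_t = (7.28552×10^7 + 2.36368×10^8)/2 = 1.546116×10^8 km.
At r₁ the circular-orbit speed is v₁ = √(μ/r₁) = 42.68 km/s.
Transfer-orbit speed at r₁ (vis-viva equation): v_p = √[μ(2/r₁ − 1/a_t)] = 52.77 km/s.
First burn Δv₁ = |v_p − v₁| = 10.09 km/s.
Circular speed at r₂: v₂ = √(μ/r₂) = 23.70 km/s.
Transfer-orbit speed at r₂: v_a = √[μ(2/r₂ − 1/a_t)] = 16.27 km/s.
Second burn Δv₂ = |v₂ − v_a| = 7.430 km/s.
Δv = Δv₁ + Δv₂ = 10.09 + 7.430 = 17.52 km/s.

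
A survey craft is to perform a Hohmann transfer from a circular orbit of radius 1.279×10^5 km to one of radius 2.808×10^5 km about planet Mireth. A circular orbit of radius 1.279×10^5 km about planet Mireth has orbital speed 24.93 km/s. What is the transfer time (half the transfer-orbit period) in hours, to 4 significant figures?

t = 9.042 hours

From the circular-orbit relation v² = μ/r at r = 1.279×10^5 km: μ = v²r = (24.93)² × 1.279×10^5 = 7.94905×10^7 km³/s².
The Hohmann ellipse has a_t = (r₁ + r₂)/2 = 2.0435×10^5 km.
Transfer time t = π√(a_t³/μ) = π√((2.0435×10^5)³ / 7.94905×10^7) = 32550 s.
Converting: 32550 s ÷ 3600 s/hour = 9.042 hours.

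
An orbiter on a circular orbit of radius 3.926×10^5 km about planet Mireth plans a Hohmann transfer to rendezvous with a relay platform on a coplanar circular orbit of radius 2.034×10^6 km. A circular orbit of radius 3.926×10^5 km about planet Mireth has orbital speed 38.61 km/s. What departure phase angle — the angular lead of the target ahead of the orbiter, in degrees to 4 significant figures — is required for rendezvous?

From the circular-orbit relation v² = μ/r at r = 3.926×10^5 km: μ = v²r = (38.61)² × 3.926×10^5 = 5.85261×10^8 km³/s².
Semi-major axis of the transfer orbit: a_t = (3.926×10^5 + 2.034×10^6)/2 = 1.2133×10^6 km.
Transfer time t = π√(a_t³/μ) = 1.7355×10^5 s.
Target angular speed ω₂ = √(μ/r₂³) = 8.3397×10^-6 rad/s.
Angle swept by the target during transfer: ω₂·t = 1.4474 rad = 82.93°.
Arrival is 180° from departure on the ellipse, so φ = 180° − 82.93° = 97.07°.

φ = 97.07°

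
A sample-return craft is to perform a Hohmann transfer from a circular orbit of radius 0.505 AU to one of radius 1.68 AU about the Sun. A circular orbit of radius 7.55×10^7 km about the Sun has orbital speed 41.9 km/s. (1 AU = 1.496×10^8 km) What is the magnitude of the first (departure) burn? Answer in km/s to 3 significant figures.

Δv₁ = 10.1 km/s

From the circular-orbit relation v² = μ/r at r = 7.55×10^7 km: μ = v²r = (41.9)² × 7.55×10^7 = 1.32549×10^11 km³/s².
In km: r₁ = 0.505 × 1.496×10^8 = 7.5548×10^7 km; r₂ = 1.68 × 1.496×10^8 = 2.51328×10^8 km.
Semi-major axis of the transfer orbit: a_t = (7.5548×10^7 + 2.51328×10^8)/2 = 1.63438×10^8 km.
On the circular orbit at r = 7.5548×10^7 km, v_c = √(μ/r) = 41.8867 km/s.
Vis-viva on the transfer ellipse at r = 7.5548×10^7 km gives v_t = √[μ(2/r − 1/a_t)] = 51.9422 km/s.
Δv₁ = |v_t − v_c| = |51.9422 − 41.8867| = 10.06 km/s.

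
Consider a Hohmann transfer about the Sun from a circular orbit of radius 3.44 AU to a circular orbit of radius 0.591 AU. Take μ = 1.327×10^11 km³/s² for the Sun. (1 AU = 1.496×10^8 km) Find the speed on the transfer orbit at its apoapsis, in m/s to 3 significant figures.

v = 8700 m/s

In km: r₁ = 3.44 × 1.496×10^8 = 5.14624×10^8 km; r₂ = 0.591 × 1.496×10^8 = 8.84136×10^7 km.
The Hohmann ellipse has a_t = (r₁ + r₂)/2 = 3.015188×10^8 km.
The apoapsis of the transfer ellipse is at r = 5.14624×10^8 km.
Vis-viva: v = √[μ(2/r − 1/a_t)] = √[1.327×10^11 × (2/5.14624×10^8 − 1/3.015188×10^8)] = 8.695 km/s.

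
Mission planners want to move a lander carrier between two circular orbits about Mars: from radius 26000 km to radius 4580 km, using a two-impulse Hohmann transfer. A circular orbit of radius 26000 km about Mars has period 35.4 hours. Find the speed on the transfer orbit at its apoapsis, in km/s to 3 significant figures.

From Kepler's third law T² = 4π²r³/μ at r = 26000 km, T = 35.4 hours = 35.4 × 3600 s = 1.2744×10^5 s: μ = 4π²r³/T² = 42723.6 km³/s².
The Hohmann ellipse has a_t = (r₁ + r₂)/2 = 15290 km.
At apoapsis, r = 26000 km.
Applying v² = μ(2/r − 1/a_t): v = 0.7016 km/s.

v = 0.702 km/s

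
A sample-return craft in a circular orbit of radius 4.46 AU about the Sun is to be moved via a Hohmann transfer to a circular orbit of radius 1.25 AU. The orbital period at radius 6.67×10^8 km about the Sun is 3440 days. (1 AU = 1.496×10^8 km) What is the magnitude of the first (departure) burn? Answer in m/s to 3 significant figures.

Δv₁ = 4770 m/s

From Kepler's third law T² = 4π²r³/μ at r = 6.67×10^8 km, T = 3440 days = 3440 × 86400 s = 2.97216×10^8 s: μ = 4π²r³/T² = 1.32615×10^11 km³/s².
In km: r₁ = 4.46 × 1.496×10^8 = 6.67216×10^8 km; r₂ = 1.25 × 1.496×10^8 = 1.870×10^8 km.
Transfer-ellipse semi-major axis a_t = (r₁ + r₂)/2 = (6.67216×10^8 + 1.870×10^8)/2 = 4.27108×10^8 km.
Circular speed at r = 6.67216×10^8 km: v_c = √(μ/r) = 14.0982 km/s.
Vis-viva on the transfer ellipse at r = 6.67216×10^8 km gives v_t = √[μ(2/r − 1/a_t)] = 9.32857 km/s.
Δv₁ = |v_t − v_c| = |9.32857 − 14.0982| = 4.770 km/s.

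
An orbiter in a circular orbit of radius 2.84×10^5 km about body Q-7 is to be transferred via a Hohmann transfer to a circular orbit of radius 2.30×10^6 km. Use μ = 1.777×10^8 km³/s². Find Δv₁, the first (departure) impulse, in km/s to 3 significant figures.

Transfer-ellipse semi-major axis a_t = (r₁ + r₂)/2 = (2.840×10^5 + 2.300×10^6)/2 = 1.292×10^6 km.
Circular speed at r = 2.840×10^5 km: v_c = √(μ/r) = 25.014 km/s.
Vis-viva on the transfer ellipse at r = 2.840×10^5 km gives v_t = √[μ(2/r − 1/a_t)] = 33.375 km/s.
Δv₁ = |v_t − v_c| = |33.375 − 25.014| = 8.361 km/s.

Δv₁ = 8.36 km/s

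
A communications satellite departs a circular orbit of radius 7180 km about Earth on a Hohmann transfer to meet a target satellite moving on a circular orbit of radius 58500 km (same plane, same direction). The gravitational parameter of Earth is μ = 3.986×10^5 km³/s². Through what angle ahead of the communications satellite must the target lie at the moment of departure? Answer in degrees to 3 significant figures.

φ = 104°

The Hohmann ellipse has a_t = (r₁ + r₂)/2 = 32840 km.
The half-period of the transfer ellipse is t = π√(a_t³/μ) = 29613 s.
Target angular speed ω₂ = √(μ/r₂³) = 4.4621×10^-5 rad/s.
Angle swept by the target during transfer: ω₂·t = 1.3214 rad = 75.71°.
The communications satellite traverses 180° on the transfer ellipse, so the target must lead by 180° − 75.71° = 104°.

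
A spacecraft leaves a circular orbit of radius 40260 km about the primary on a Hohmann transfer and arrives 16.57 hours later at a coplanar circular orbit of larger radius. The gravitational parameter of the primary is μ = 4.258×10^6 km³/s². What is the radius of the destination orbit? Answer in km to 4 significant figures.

Transfer time t = 16.57 hours = 59652 s, and t = π√(a_t³/μ).
So a_t = (μ t²/π²)^(1/3) = (4.258×10^6 × (59652)² / π²)^(1/3) = 1.1536×10^5 km.
Since a_t = (r₁ + r₂)/2, r₂ = 2a_t − r₁ = 2×1.1536×10^5 − 40260 = 1.9046×10^5 km.

r₂ = 1.905×10^5 km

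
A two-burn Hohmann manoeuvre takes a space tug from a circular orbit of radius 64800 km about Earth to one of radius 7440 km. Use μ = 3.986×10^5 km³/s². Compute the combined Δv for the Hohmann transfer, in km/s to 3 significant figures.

Δv = 3.84 km/s

The Hohmann ellipse has a_t = (r₁ + r₂)/2 = 36120 km.
At r₁ the circular-orbit speed is v₁ = √(μ/r₁) = 2.4802 km/s.
Transfer-orbit speed at r₁ (vis-viva): v_a = √[μ(2/r₁ − 1/a_t)] = 1.1256 km/s.
First burn Δv₁ = |v_a − v₁| = 1.355 km/s.
Circular speed at r₂: v₂ = √(μ/r₂) = 7.320 km/s.
Transfer-orbit speed at r₂: v_p = √[μ(2/r₂ − 1/a_t)] = 9.804 km/s.
Second burn Δv₂ = |v₂ − v_p| = 2.484 km/s.
Δv = Δv₁ + Δv₂ = 1.355 + 2.484 = 3.839 km/s.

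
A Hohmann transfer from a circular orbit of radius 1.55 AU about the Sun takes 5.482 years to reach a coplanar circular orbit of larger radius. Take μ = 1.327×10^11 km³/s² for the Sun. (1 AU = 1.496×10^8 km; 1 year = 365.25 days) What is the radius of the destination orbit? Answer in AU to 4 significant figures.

r₂ = 8.320 AU

In km: r₁ = 1.55 × 1.496×10^8 = 2.3188×10^8 km.
Transfer time t = 5.482 years × 365.25 × 86400 s = 1.729987632×10^8 s, and t = π√(a_t³/μ).
So a_t = (μ t²/π²)^(1/3) = (1.327×10^11 × (1.729987632×10^8)² / π²)^(1/3) = 7.3828×10^8 km.
Since a_t = (r₁ + r₂)/2, r₂ = 2a_t − r₁ = 2×7.3828×10^8 − 2.3188×10^8 = 1.24468×10^9 km.
In AU: r₂ = 1.24468×10^9 / 1.496×10^8 = 8.320 AU.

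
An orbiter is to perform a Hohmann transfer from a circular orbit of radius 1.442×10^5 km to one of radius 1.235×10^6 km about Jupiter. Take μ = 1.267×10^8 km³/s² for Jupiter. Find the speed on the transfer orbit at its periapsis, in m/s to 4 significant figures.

Semi-major axis of the transfer orbit: a_t = (1.442×10^5 + 1.235×10^6)/2 = 6.896×10^5 km.
At periapsis, r = 1.442×10^5 km.
From the vis-viva equation, v = √[μ(2/r − 1/a_t)] = 39.67 km/s.

v = 39670 m/s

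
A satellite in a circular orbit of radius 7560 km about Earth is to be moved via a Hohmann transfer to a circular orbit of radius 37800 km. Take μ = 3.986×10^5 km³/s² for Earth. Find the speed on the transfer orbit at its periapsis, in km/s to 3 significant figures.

Semi-major axis of the transfer orbit: a_t = (7560 + 37800)/2 = 22680 km.
The periapsis of the transfer ellipse is at r = 7560 km.
Vis-viva: v = √[μ(2/r − 1/a_t)] = √[3.986×10^5 × (2/7560 − 1/22680)] = 9.374 km/s.

v = 9.37 km/s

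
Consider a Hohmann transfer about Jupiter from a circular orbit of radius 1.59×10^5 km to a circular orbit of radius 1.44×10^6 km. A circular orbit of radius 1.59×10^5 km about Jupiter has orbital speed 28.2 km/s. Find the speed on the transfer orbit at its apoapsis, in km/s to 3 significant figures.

From the circular-orbit relation v² = μ/r at r = 1.59×10^5 km: μ = v²r = (28.2)² × 1.59×10^5 = 1.26443×10^8 km³/s².
Transfer-ellipse semi-major axis a_t = (r₁ + r₂)/2 = (1.590×10^5 + 1.440×10^6)/2 = 7.995×10^5 km.
At apoapsis, r = 1.440×10^6 km.
Applying v² = μ(2/r − 1/a_t): v = 4.179 km/s.

v = 4.18 km/s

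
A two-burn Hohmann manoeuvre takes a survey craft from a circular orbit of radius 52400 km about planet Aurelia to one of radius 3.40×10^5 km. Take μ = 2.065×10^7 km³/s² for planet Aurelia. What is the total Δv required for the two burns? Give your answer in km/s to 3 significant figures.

Semi-major axis of the transfer orbit: a_t = (52400 + 3.400×10^5)/2 = 1.962×10^5 km.
Circular speed at r₁: v₁ = √(μ/r₁) = √(2.065×10^7/52400) = 19.852 km/s.
Transfer-orbit speed at r₁ (vis-viva): v_p = √[μ(2/r₁ − 1/a_t)] = 26.133 km/s.
First burn Δv₁ = |v_p − v₁| = 6.281 km/s.
Circular speed at r₂: v₂ = √(μ/r₂) = 7.7933 km/s.
Transfer-orbit speed at r₂: v_a = √[μ(2/r₂ − 1/a_t)] = 4.0275 km/s.
Second burn Δv₂ = |v₂ − v_a| = 3.766 km/s.
Total Δv = Δv₁ + Δv₂ = 10.05 km/s.

Δv = 10.0 km/s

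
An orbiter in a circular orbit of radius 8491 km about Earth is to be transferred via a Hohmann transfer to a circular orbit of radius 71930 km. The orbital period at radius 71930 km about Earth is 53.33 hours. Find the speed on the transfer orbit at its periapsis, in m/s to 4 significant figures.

From Kepler's third law T² = 4π²r³/μ at r = 71930 km, T = 53.33 hours = 53.33 × 3600 s = 1.91988×10^5 s: μ = 4π²r³/T² = 3.98604×10^5 km³/s².
Transfer-ellipse semi-major axis a_t = (r₁ + r₂)/2 = (8491 + 71930)/2 = 40210.5 km.
At periapsis, r = 8491 km.
Vis-viva: v = √[μ(2/r − 1/a_t)] = √[3.98604×10^5 × (2/8491 − 1/40210.5)] = 9.164 km/s.

v = 9164 m/s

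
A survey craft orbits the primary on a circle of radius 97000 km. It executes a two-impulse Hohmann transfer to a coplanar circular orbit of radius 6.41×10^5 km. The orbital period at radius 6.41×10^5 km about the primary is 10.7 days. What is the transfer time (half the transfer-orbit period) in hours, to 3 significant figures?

t = 56.1 hours

From Kepler's third law T² = 4π²r³/μ at r = 6.41×10^5 km, T = 10.7 days = 10.7 × 86400 s = 9.2448×10^5 s: μ = 4π²r³/T² = 1.21657×10^7 km³/s².
The Hohmann ellipse has a_t = (r₁ + r₂)/2 = 3.690×10^5 km.
Half the transfer-orbit period gives t = π√(a_t³/μ) = 2.019×10^5 s.
Converting: 2.019×10^5 s ÷ 3600 s/hour = 56.1 hours.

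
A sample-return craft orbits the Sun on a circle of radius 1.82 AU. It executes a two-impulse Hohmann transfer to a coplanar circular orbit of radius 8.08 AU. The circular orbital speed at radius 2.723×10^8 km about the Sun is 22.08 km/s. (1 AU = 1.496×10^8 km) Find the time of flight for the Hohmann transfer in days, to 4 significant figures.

t = 2011 days

From the circular-orbit relation v² = μ/r at r = 2.723×10^8 km: μ = v²r = (22.08)² × 2.723×10^8 = 1.32753×10^11 km³/s².
In km: r₁ = 1.82 × 1.496×10^8 = 2.72272×10^8 km; r₂ = 8.08 × 1.496×10^8 = 1.208768×10^9 km.
Semi-major axis of the transfer orbit: a_t = (2.72272×10^8 + 1.208768×10^9)/2 = 7.4052×10^8 km.
Transfer time t = π√(a_t³/μ) = π√((7.4052×10^8)³ / 1.32753×10^11) = 1.7375×10^8 s.
Converting: 1.7375×10^8 s ÷ 86400 s/day = 2011 days.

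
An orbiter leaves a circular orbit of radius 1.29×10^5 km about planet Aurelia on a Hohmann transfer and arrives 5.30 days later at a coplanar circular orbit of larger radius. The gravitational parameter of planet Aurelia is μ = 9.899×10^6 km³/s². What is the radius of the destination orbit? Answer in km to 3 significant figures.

r₂ = 1.06×10^6 km

Transfer time t = 5.30 days = 4.5792×10^5 s, and t = π√(a_t³/μ).
So a_t = (μ t²/π²)^(1/3) = (9.899×10^6 × (4.5792×10^5)² / π²)^(1/3) = 5.9469×10^5 km.
Since a_t = (r₁ + r₂)/2, r₂ = 2a_t − r₁ = 2×5.9469×10^5 − 1.290×10^5 = 1.06038×10^6 km.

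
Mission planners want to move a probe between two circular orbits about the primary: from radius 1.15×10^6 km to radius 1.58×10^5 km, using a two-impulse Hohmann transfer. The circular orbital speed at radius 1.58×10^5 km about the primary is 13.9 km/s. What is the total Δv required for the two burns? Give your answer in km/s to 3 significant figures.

Δv = 7.15 km/s

From the circular-orbit relation v² = μ/r at r = 1.58×10^5 km: μ = v²r = (13.9)² × 1.58×10^5 = 3.05272×10^7 km³/s².
Semi-major axis of the transfer orbit: a_t = (1.150×10^6 + 1.580×10^5)/2 = 6.540×10^5 km.
Circular speed at r₁: v₁ = √(μ/r₁) = √(3.05272×10^7/1.150×10^6) = 5.152 km/s.
Transfer-orbit speed at r₁ (v² = μ(2/r − 1/a)): v_a = √[μ(2/r₁ − 1/a_t)] = 2.532 km/s.
First burn Δv₁ = |v_a − v₁| = 2.620 km/s.
At r₂, v₂ = √(μ/r₂) = 13.900 km/s.
Transfer-orbit speed at r₂: v_p = √[μ(2/r₂ − 1/a_t)] = 18.432 km/s.
Second burn Δv₂ = |v₂ − v_p| = 4.532 km/s.
Total Δv = Δv₁ + Δv₂ = 7.152 km/s.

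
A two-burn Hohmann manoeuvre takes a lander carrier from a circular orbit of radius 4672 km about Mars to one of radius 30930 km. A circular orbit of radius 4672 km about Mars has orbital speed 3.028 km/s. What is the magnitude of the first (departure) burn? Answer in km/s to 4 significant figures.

From the circular-orbit relation v² = μ/r at r = 4672 km: μ = v²r = (3.028)² × 4672 = 42836.6 km³/s².
Transfer-ellipse semi-major axis a_t = (r₁ + r₂)/2 = (4672 + 30930)/2 = 17801 km.
Circular speed at r = 4672 km: v_c = √(μ/r) = 3.0280 km/s.
Transfer-orbit speed at the same r (vis-viva, a = a_t): v_t = √[μ(2/r − 1/a_t)] = 3.9914 km/s.
Δv₁ = |v_t − v_c| = |3.9914 − 3.0280| = 0.9634 km/s.

Δv₁ = 0.9634 km/s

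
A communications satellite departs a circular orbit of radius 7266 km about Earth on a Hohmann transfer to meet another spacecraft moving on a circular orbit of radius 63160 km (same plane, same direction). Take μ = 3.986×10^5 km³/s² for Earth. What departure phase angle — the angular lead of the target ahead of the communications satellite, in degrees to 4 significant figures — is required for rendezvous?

φ = 105.1°

Transfer-ellipse semi-major axis a_t = (r₁ + r₂)/2 = (7266 + 63160)/2 = 35213 km.
The half-period of the transfer ellipse is t = π√(a_t³/μ) = 32880 s.
Target angular speed ω₂ = √(μ/r₂³) = 3.9775×10^-5 rad/s.
Angle swept by the target during transfer: ω₂·t = 1.3078 rad = 74.93°.
The communications satellite traverses 180° on the transfer ellipse, so the target must lead by 180° − 74.93° = 105.1°.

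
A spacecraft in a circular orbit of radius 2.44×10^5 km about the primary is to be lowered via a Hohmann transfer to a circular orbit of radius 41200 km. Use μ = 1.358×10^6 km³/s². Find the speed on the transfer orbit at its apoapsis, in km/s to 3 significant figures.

v = 1.27 km/s

Transfer-ellipse semi-major axis a_t = (r₁ + r₂)/2 = (2.440×10^5 + 41200)/2 = 1.426×10^5 km.
At apoapsis, r = 2.440×10^5 km.
From the vis-viva equation, v = √[μ(2/r − 1/a_t)] = 1.268 km/s.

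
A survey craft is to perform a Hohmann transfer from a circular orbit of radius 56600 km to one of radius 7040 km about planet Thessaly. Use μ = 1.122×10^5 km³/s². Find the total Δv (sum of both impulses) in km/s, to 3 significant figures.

Δv = 2.08 km/s

Semi-major axis of the transfer orbit: a_t = (56600 + 7040)/2 = 31820 km.
At r₁ the circular-orbit speed is v₁ = √(μ/r₁) = 1.408 km/s.
Transfer-orbit speed at r₁ (v² = μ(2/r − 1/a)): v_a = √[μ(2/r₁ − 1/a_t)] = 0.6623 km/s.
First burn Δv₁ = |v_a − v₁| = 0.7457 km/s.
Circular speed at r₂: v₂ = √(μ/r₂) = 3.992 km/s.
Transfer-orbit speed at r₂: v_p = √[μ(2/r₂ − 1/a_t)] = 5.324 km/s.
Second burn Δv₂ = |v₂ − v_p| = 1.332 km/s.
Δv = Δv₁ + Δv₂ = 0.7457 + 1.332 = 2.078 km/s.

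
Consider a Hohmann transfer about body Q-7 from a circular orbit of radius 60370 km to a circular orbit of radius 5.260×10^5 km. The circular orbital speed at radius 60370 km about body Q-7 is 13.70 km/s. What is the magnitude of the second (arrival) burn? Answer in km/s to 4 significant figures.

From the circular-orbit relation v² = μ/r at r = 60370 km: μ = v²r = (13.70)² × 60370 = 1.13308×10^7 km³/s².
Semi-major axis of the transfer orbit: a_t = (60370 + 5.260×10^5)/2 = 2.93185×10^5 km.
On the circular orbit at r = 5.260×10^5 km, v_c = √(μ/r) = 4.641 km/s.
Transfer-orbit speed at the same r (vis-viva, a = a_t): v_t = √[μ(2/r − 1/a_t)] = 2.106 km/s.
Δv₂ = |v_t − v_c| = |2.106 − 4.641| = 2.535 km/s.

Δv₂ = 2.535 km/s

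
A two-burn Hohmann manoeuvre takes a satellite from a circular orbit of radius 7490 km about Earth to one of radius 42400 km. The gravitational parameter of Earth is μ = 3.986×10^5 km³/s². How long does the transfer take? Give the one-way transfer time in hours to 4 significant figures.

t = 5.446 hours

The Hohmann ellipse has a_t = (r₁ + r₂)/2 = 24945 km.
By Kepler's third law the transfer-orbit period is T = 2π√(a_t³/μ), so t = T/2 = 19605 s.
Converting: 19605 s ÷ 3600 s/hour = 5.446 hours.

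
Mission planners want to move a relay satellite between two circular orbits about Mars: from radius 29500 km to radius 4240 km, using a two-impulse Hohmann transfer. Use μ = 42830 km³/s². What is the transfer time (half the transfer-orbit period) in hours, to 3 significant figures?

t = 9.24 hours

The Hohmann ellipse has a_t = (r₁ + r₂)/2 = 16870 km.
Half the transfer-orbit period gives t = π√(a_t³/μ) = 33260 s.
Converting: 33260 s ÷ 3600 s/hour = 9.24 hours.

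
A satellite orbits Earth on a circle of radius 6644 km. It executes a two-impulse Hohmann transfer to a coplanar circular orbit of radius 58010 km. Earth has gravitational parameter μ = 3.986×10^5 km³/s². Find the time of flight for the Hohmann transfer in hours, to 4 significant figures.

t = 8.034 hours

Semi-major axis of the transfer orbit: a_t = (6644 + 58010)/2 = 32327 km.
Transfer time t = π√(a_t³/μ) = π√((32327)³ / 3.986×10^5) = 28922 s.
Converting: 28922 s ÷ 3600 s/hour = 8.034 hours.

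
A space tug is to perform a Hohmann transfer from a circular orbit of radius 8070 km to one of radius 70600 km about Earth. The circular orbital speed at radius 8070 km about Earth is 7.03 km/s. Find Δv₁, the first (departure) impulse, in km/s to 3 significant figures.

Δv₁ = 2.39 km/s

From the circular-orbit relation v² = μ/r at r = 8070 km: μ = v²r = (7.03)² × 8070 = 3.98827×10^5 km³/s².
Semi-major axis of the transfer orbit: a_t = (8070 + 70600)/2 = 39335 km.
Circular speed at r = 8070 km: v_c = √(μ/r) = 7.030 km/s.
Transfer-orbit speed at the same r (vis-viva, a = a_t): v_t = √[μ(2/r − 1/a_t)] = 9.418 km/s.
Δv₁ = |v_t − v_c| = |9.418 − 7.030| = 2.388 km/s.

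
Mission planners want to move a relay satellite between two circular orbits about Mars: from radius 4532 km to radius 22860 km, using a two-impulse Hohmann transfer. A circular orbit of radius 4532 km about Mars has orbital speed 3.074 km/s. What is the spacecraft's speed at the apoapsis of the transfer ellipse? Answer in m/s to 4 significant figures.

From the circular-orbit relation v² = μ/r at r = 4532 km: μ = v²r = (3.074)² × 4532 = 42825.0 km³/s².
The Hohmann ellipse has a_t = (r₁ + r₂)/2 = 13696 km.
At apoapsis, r = 22860 km.
Applying v² = μ(2/r − 1/a_t): v = 0.7873 km/s.

v = 787.3 m/s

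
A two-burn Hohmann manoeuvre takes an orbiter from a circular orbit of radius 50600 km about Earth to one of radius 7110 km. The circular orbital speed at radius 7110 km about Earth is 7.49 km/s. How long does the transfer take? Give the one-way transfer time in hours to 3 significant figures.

t = 6.77 hours

From the circular-orbit relation v² = μ/r at r = 7110 km: μ = v²r = (7.49)² × 7110 = 3.98872×10^5 km³/s².
Transfer-ellipse semi-major axis a_t = (r₁ + r₂)/2 = (50600 + 7110)/2 = 28855 km.
Transfer time t = π√(a_t³/μ) = π√((28855)³ / 3.98872×10^5) = 24380 s.
Converting: 24380 s ÷ 3600 s/hour = 6.77 hours.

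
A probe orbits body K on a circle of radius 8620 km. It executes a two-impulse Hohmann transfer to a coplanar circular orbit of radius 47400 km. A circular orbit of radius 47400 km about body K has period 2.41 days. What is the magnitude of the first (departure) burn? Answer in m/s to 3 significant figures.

From Kepler's third law T² = 4π²r³/μ at r = 47400 km, T = 2.41 days = 2.41 × 86400 s = 2.08224×10^5 s: μ = 4π²r³/T² = 96969.1 km³/s².
Semi-major axis of the transfer orbit: a_t = (8620 + 47400)/2 = 28010 km.
Circular speed at r = 8620 km: v_c = √(μ/r) = 3.354 km/s.
Vis-viva on the transfer ellipse at r = 8620 km gives v_t = √[μ(2/r − 1/a_t)] = 4.363 km/s.
Δv₁ = |v_t − v_c| = |4.363 − 3.354| = 1.009 km/s.

Δv₁ = 1010 m/s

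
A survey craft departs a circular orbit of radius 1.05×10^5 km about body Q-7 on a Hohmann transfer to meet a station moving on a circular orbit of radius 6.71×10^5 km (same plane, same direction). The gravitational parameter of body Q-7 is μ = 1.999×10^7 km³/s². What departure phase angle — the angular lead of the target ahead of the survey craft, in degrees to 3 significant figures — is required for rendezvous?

φ = 101°

The Hohmann ellipse has a_t = (r₁ + r₂)/2 = 3.880×10^5 km.
The half-period of the transfer ellipse is t = π√(a_t³/μ) = 1.6982×10^5 s.
The target's mean motion on its circular orbit is ω₂ = √(μ/r₂³) = 8.1343×10^-6 rad/s.
Angle swept by the target during transfer: ω₂·t = 1.3814 rad = 79.15°.
Arrival is 180° from departure on the ellipse, so φ = 180° − 79.15° = 101°.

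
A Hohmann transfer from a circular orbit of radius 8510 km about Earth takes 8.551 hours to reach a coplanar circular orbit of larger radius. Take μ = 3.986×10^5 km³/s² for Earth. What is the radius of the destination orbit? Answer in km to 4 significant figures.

Transfer time t = 8.551 hours = 30783.6 s, and t = π√(a_t³/μ).
So a_t = (μ t²/π²)^(1/3) = (3.986×10^5 × (30783.6)² / π²)^(1/3) = 33700 km.
Since a_t = (r₁ + r₂)/2, r₂ = 2a_t − r₁ = 2×33700 − 8510 = 58890 km.

r₂ = 58890 km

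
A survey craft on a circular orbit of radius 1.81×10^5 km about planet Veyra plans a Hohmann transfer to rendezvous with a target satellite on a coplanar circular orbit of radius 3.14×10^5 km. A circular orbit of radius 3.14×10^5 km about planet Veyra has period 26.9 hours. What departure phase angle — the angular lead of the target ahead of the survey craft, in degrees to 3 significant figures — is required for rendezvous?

From Kepler's third law T² = 4π²r³/μ at r = 3.14×10^5 km, T = 26.9 hours = 26.9 × 3600 s = 96840 s: μ = 4π²r³/T² = 1.30328×10^8 km³/s².
The Hohmann ellipse has a_t = (r₁ + r₂)/2 = 2.475×10^5 km.
Transfer time t = π√(a_t³/μ) = 33884 s.
The target's mean motion on its circular orbit is ω₂ = √(μ/r₂³) = 6.4882×10^-5 rad/s.
Angle swept by the target during transfer: ω₂·t = 2.1985 rad = 126.0°.
The survey craft traverses 180° on the transfer ellipse, so the target must lead by 180° − 126.0° = 54.0°.

φ = 54.0°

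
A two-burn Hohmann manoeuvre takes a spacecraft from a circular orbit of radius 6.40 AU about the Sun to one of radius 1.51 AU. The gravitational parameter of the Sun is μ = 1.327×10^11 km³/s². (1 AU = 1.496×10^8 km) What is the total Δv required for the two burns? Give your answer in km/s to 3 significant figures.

Δv = 11.1 km/s

In km: r₁ = 6.40 × 1.496×10^8 = 9.5744×10^8 km; r₂ = 1.51 × 1.496×10^8 = 2.25896×10^8 km.
The Hohmann ellipse has a_t = (r₁ + r₂)/2 = 5.91668×10^8 km.
At r₁ the circular-orbit speed is v₁ = √(μ/r₁) = 11.7728 km/s.
On the transfer ellipse at r₁, vis-viva equation gives v_a = √[μ(2/r₁ − 1/a_t)] = 7.27436 km/s.
First burn Δv₁ = |v_a − v₁| = 4.498 km/s.
Circular speed at r₂: v₂ = √(μ/r₂) = 24.237 km/s.
Transfer-orbit speed at r₂: v_p = √[μ(2/r₂ − 1/a_t)] = 30.832 km/s.
Second burn Δv₂ = |v₂ − v_p| = 6.595 km/s.
Total Δv = Δv₁ + Δv₂ = 11.09 km/s.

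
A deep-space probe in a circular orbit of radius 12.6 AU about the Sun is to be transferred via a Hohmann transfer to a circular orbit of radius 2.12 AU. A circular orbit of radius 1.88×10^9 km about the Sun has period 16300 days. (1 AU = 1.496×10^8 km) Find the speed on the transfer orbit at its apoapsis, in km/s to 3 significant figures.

v = 4.50 km/s

From Kepler's third law T² = 4π²r³/μ at r = 1.88×10^9 km, T = 16300 days = 16300 × 86400 s = 1.40832×10^9 s: μ = 4π²r³/T² = 1.32261×10^11 km³/s².
In km: r₁ = 12.6 × 1.496×10^8 = 1.88496×10^9 km; r₂ = 2.12 × 1.496×10^8 = 3.17152×10^8 km.
The Hohmann ellipse has a_t = (r₁ + r₂)/2 = 1.101056×10^9 km.
The apoapsis of the transfer ellipse is at r = 1.88496×10^9 km.
Applying v² = μ(2/r − 1/a_t): v = 4.496 km/s.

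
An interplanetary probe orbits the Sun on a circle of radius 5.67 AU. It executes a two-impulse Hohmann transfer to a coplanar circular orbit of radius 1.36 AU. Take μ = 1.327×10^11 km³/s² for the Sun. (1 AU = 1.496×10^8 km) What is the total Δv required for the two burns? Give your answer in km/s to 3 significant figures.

Δv = 11.6 km/s

In km: r₁ = 5.67 × 1.496×10^8 = 8.48232×10^8 km; r₂ = 1.36 × 1.496×10^8 = 2.03456×10^8 km.
The Hohmann ellipse has a_t = (r₁ + r₂)/2 = 5.25844×10^8 km.
At r₁ the circular-orbit speed is v₁ = √(μ/r₁) = 12.5077 km/s.
Transfer-orbit speed at r₁ (vis-viva equation): v_a = √[μ(2/r₁ − 1/a_t)] = 7.78010 km/s.
First burn Δv₁ = |v_a − v₁| = 4.7276 km/s.
Circular speed at r₂: v₂ = √(μ/r₂) = 25.5388 km/s.
Transfer-orbit speed at r₂: v_p = √[μ(2/r₂ − 1/a_t)] = 32.4361 km/s.
Second burn Δv₂ = |v₂ − v_p| = 6.8973 km/s.
Δv = Δv₁ + Δv₂ = 4.7276 + 6.8973 = 11.62 km/s.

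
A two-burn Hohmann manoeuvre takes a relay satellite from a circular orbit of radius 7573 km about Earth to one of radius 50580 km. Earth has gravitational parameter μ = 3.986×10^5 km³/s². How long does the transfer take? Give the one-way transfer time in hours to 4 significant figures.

Transfer-ellipse semi-major axis a_t = (r₁ + r₂)/2 = (7573 + 50580)/2 = 29076.5 km.
By Kepler's third law the transfer-orbit period is T = 2π√(a_t³/μ), so t = T/2 = 24670 s.
Converting: 24670 s ÷ 3600 s/hour = 6.853 hours.

t = 6.853 hours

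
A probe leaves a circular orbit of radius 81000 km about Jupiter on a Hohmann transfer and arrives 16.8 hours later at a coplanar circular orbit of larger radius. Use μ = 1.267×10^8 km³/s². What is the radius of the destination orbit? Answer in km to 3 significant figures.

Transfer time t = 16.8 hours = 60480 s, and t = π√(a_t³/μ).
So a_t = (μ t²/π²)^(1/3) = (1.267×10^8 × (60480)² / π²)^(1/3) = 3.6077×10^5 km.
Since a_t = (r₁ + r₂)/2, r₂ = 2a_t − r₁ = 2×3.6077×10^5 − 81000 = 6.4054×10^5 km.

r₂ = 6.41×10^5 km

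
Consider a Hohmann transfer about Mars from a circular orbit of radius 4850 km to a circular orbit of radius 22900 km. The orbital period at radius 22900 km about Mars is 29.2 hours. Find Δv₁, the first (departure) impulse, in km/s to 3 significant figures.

From Kepler's third law T² = 4π²r³/μ at r = 22900 km, T = 29.2 hours = 29.2 × 3600 s = 1.0512×10^5 s: μ = 4π²r³/T² = 42903.8 km³/s².
Transfer-ellipse semi-major axis a_t = (r₁ + r₂)/2 = (4850 + 22900)/2 = 13875 km.
Circular speed at r = 4850 km: v_c = √(μ/r) = 2.9742 km/s.
Vis-viva on the transfer ellipse at r = 4850 km gives v_t = √[μ(2/r − 1/a_t)] = 3.8210 km/s.
Δv₁ = |v_t − v_c| = |3.8210 − 2.9742| = 0.8468 km/s.

Δv₁ = 0.847 km/s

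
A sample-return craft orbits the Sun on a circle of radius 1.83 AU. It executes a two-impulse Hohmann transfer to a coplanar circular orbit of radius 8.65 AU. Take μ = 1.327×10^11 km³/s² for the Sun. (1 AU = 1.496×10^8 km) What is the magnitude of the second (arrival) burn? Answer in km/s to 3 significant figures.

Δv₂ = 4.14 km/s

In km: r₁ = 1.83 × 1.496×10^8 = 2.73768×10^8 km; r₂ = 8.65 × 1.496×10^8 = 1.29404×10^9 km.
The Hohmann ellipse has a_t = (r₁ + r₂)/2 = 7.83904×10^8 km.
On the circular orbit at r = 1.29404×10^9 km, v_c = √(μ/r) = 10.1266 km/s.
Vis-viva on the transfer ellipse at r = 1.29404×10^9 km gives v_t = √[μ(2/r − 1/a_t)] = 5.98441 km/s.
Δv₂ = |v_t − v_c| = |5.98441 − 10.1266| = 4.142 km/s.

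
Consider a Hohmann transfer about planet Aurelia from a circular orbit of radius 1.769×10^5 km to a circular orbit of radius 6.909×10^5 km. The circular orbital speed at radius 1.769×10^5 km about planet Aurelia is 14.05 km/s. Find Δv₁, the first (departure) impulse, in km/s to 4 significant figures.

From the circular-orbit relation v² = μ/r at r = 1.769×10^5 km: μ = v²r = (14.05)² × 1.769×10^5 = 3.49205×10^7 km³/s².
Transfer-ellipse semi-major axis a_t = (r₁ + r₂)/2 = (1.769×10^5 + 6.909×10^5)/2 = 4.339×10^5 km.
Circular speed at r = 1.769×10^5 km: v_c = √(μ/r) = 14.050 km/s.
Transfer-orbit speed at the same r (vis-viva, a = a_t): v_t = √[μ(2/r − 1/a_t)] = 17.729 km/s.
Δv₁ = |v_t − v_c| = |17.729 − 14.050| = 3.679 km/s.

Δv₁ = 3.679 km/s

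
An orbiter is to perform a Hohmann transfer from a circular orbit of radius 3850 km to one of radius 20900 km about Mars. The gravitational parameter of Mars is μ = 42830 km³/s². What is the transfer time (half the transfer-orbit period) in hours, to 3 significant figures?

Semi-major axis of the transfer orbit: a_t = (3850 + 20900)/2 = 12375 km.
By Kepler's third law the transfer-orbit period is T = 2π√(a_t³/μ), so t = T/2 = 20897 s.
Converting: 20897 s ÷ 3600 s/hour = 5.80 hours.

t = 5.80 hours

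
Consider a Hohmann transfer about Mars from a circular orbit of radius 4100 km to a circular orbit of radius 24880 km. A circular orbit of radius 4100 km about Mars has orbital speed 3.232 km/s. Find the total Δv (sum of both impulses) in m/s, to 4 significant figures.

From the circular-orbit relation v² = μ/r at r = 4100 km: μ = v²r = (3.232)² × 4100 = 42827.9 km³/s².
Transfer-ellipse semi-major axis a_t = (r₁ + r₂)/2 = (4100 + 24880)/2 = 14490 km.
Circular speed at r₁: v₁ = √(μ/r₁) = √(42827.9/4100) = 3.232 km/s.
On the transfer ellipse at r₁, v² = μ(2/r − 1/a) gives v_p = √[μ(2/r₁ − 1/a_t)] = 4.235 km/s.
First burn Δv₁ = |v_p − v₁| = 1.003 km/s.
Circular speed at r₂: v₂ = √(μ/r₂) = 1.312 km/s.
Transfer-orbit speed at r₂: v_a = √[μ(2/r₂ − 1/a_t)] = 0.6979 km/s.
Second burn Δv₂ = |v₂ − v_a| = 0.6141 km/s.
Total Δv = Δv₁ + Δv₂ = 1.617 km/s.

Δv = 1617 m/s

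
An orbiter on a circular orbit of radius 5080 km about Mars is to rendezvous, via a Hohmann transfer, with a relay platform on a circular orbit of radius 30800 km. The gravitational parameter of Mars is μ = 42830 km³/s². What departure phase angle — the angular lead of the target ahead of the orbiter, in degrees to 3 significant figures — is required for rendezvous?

The Hohmann ellipse has a_t = (r₁ + r₂)/2 = 17940 km.
Transfer time t = π√(a_t³/μ) = 36476 s.
The target's mean motion on its circular orbit is ω₂ = √(μ/r₂³) = 3.8287×10^-5 rad/s.
Angle swept by the target during transfer: ω₂·t = 1.3966 rad = 80.02°.
The orbiter traverses 180° on the transfer ellipse, so the target must lead by 180° − 80.02° = 100°.

φ = 100°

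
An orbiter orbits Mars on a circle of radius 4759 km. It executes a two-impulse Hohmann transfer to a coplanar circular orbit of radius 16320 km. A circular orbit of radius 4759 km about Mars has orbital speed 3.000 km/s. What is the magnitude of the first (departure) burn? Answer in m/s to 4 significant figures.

Δv₁ = 733.1 m/s

From the circular-orbit relation v² = μ/r at r = 4759 km: μ = v²r = (3.000)² × 4759 = 42831.0 km³/s².
The Hohmann ellipse has a_t = (r₁ + r₂)/2 = 10539.5 km.
On the circular orbit at r = 4759 km, v_c = √(μ/r) = 3.0000 km/s.
Transfer-orbit speed at the same r (vis-viva, a = a_t): v_t = √[μ(2/r − 1/a_t)] = 3.7331 km/s.
Δv₁ = |v_t − v_c| = |3.7331 − 3.0000| = 0.7331 km/s.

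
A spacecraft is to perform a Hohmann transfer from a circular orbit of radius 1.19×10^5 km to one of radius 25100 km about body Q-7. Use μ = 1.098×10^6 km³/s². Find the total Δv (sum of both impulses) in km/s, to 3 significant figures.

Transfer-ellipse semi-major axis a_t = (r₁ + r₂)/2 = (1.190×10^5 + 25100)/2 = 72050 km.
At r₁ the circular-orbit speed is v₁ = √(μ/r₁) = 3.038 km/s.
On the transfer ellipse at r₁, v² = μ(2/r − 1/a) gives v_a = √[μ(2/r₁ − 1/a_t)] = 1.793 km/s.
First burn Δv₁ = |v_a − v₁| = 1.245 km/s.
At r₂, v₂ = √(μ/r₂) = 6.614 km/s.
Transfer-orbit speed at r₂: v_p = √[μ(2/r₂ − 1/a_t)] = 8.500 km/s.
Second burn Δv₂ = |v₂ − v_p| = 1.886 km/s.
Total Δv = Δv₁ + Δv₂ = 3.131 km/s.

Δv = 3.13 km/s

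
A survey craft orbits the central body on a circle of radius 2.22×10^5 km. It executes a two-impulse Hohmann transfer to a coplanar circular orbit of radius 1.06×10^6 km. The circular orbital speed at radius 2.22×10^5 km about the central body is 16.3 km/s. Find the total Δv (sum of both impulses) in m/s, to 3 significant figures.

Δv = 7730 m/s

From the circular-orbit relation v² = μ/r at r = 2.22×10^5 km: μ = v²r = (16.3)² × 2.22×10^5 = 5.89832×10^7 km³/s².
Semi-major axis of the transfer orbit: a_t = (2.220×10^5 + 1.060×10^6)/2 = 6.410×10^5 km.
At r₁ the circular-orbit speed is v₁ = √(μ/r₁) = 16.300 km/s.
On the transfer ellipse at r₁, v² = μ(2/r − 1/a) gives v_p = √[μ(2/r₁ − 1/a_t)] = 20.961 km/s.
First burn Δv₁ = |v_p − v₁| = 4.661 km/s.
At r₂, v₂ = √(μ/r₂) = 7.460 km/s.
Transfer-orbit speed at r₂: v_a = √[μ(2/r₂ − 1/a_t)] = 4.390 km/s.
Second burn Δv₂ = |v₂ − v_a| = 3.070 km/s.
Δv = Δv₁ + Δv₂ = 4.661 + 3.070 = 7.731 km/s.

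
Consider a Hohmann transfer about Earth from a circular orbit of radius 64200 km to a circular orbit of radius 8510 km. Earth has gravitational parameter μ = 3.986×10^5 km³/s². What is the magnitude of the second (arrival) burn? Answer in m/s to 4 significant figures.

Δv₂ = 2251 m/s

Transfer-ellipse semi-major axis a_t = (r₁ + r₂)/2 = (64200 + 8510)/2 = 36355 km.
Circular speed at r = 8510 km: v_c = √(μ/r) = 6.844 km/s.
Transfer-orbit speed at the same r (vis-viva, a = a_t): v_t = √[μ(2/r − 1/a_t)] = 9.095 km/s.
Δv₂ = |v_t − v_c| = |9.095 − 6.844| = 2.251 km/s.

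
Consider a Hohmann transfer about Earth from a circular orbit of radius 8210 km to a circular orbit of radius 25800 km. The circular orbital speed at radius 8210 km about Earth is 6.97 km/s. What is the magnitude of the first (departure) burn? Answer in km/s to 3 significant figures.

From the circular-orbit relation v² = μ/r at r = 8210 km: μ = v²r = (6.97)² × 8210 = 3.98849×10^5 km³/s².
The Hohmann ellipse has a_t = (r₁ + r₂)/2 = 17005 km.
On the circular orbit at r = 8210 km, v_c = √(μ/r) = 6.970 km/s.
Vis-viva on the transfer ellipse at r = 8210 km gives v_t = √[μ(2/r − 1/a_t)] = 8.585 km/s.
Δv₁ = |v_t − v_c| = |8.585 − 6.970| = 1.615 km/s.

Δv₁ = 1.62 km/s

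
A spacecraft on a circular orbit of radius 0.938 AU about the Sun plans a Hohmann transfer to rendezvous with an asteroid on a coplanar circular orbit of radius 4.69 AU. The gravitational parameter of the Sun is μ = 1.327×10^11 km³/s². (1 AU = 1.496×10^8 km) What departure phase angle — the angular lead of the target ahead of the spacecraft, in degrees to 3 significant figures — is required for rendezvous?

In km: r₁ = 0.938 × 1.496×10^8 = 1.403248×10^8 km; r₂ = 4.69 × 1.496×10^8 = 7.01624×10^8 km.
Transfer-ellipse semi-major axis a_t = (r₁ + r₂)/2 = (1.403248×10^8 + 7.01624×10^8)/2 = 4.209744×10^8 km.
The half-period of the transfer ellipse is t = π√(a_t³/μ) = 7.4490×10^7 s.
Target angular speed ω₂ = √(μ/r₂³) = 1.9601×10^-8 rad/s.
Angle swept by the target during transfer: ω₂·t = 1.4601 rad = 83.66°.
The spacecraft traverses 180° on the transfer ellipse, so the target must lead by 180° − 83.66° = 96.3°.

φ = 96.3°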